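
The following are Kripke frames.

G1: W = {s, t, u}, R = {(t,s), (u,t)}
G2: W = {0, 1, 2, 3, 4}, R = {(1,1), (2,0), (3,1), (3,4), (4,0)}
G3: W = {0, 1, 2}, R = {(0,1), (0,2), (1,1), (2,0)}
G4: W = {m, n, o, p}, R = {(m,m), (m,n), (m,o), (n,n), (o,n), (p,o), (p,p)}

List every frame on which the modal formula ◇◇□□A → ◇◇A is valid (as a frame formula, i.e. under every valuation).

G3, G4

Frame correspondent (Sahlqvist): ∀x ∀y (xR²y → ∃w (yR²w ∧ xR²w)) — i.e. a generalized confluence (Geach) condition.
G1: fails — uR²s but no w with sR²w and uR²w.
G2: fails — 3R²0 but no w with 0R²w and 3R²w.
G3: condition met.
G4: condition met.
Valid on: G3, G4.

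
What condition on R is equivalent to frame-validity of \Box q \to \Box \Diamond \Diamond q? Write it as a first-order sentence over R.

This is a Sahlqvist (Geach-type) schema ◇^0□^1q → □^1◇^2q.
Minimal-valuation argument: fix x; take any y with xR^0y and any z with xR^1z. Set V(q) to the set of worlds R-reachable from y in exactly 1 step. Then □^1q holds at y, so the antecedent holds at x; validity forces ◇^2q at z, giving a w with zR^2w and yR^1w.
First-order correspondent: \forall x \forall z (xRz \to \exists w (xRw \wedge z R^2 w)).

\forall x \forall z (xRz \to \exists w (xRw \wedge z R^2 w))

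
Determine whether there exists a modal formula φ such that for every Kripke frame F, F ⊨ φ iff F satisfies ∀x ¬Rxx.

Modal frame validity is preserved under surjective bounded morphisms.
The 5-cycle (worlds s,t,u,v,w with s→t→u→v→w→s) is irreflexive, and the map sending every world to a single reflexive point • is a surjective bounded morphism (forth: every edge maps to (•,•); back: every world has a successor). So any modal formula valid on the 5-cycle is also valid on the reflexive point, which is not irreflexive.
So the class is not modally definable.

No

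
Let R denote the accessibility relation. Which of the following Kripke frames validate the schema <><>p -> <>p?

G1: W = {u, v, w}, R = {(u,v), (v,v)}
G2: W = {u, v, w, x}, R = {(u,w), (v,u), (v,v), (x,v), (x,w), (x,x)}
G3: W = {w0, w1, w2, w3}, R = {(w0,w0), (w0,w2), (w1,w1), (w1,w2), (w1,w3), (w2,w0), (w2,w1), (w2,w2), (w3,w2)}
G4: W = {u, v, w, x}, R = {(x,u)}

Frame correspondent (Sahlqvist): forall x forall y forall z (Rxy & Ryz -> Rxz) — i.e. transitivity.
G1: condition met.
G2: fails — Rvu and Ruw but not Rvw.
G3: fails — Rw1w2 and Rw2w0 but not Rw1w0.
G4: condition met.
Valid on: G1, G4.

G1, G4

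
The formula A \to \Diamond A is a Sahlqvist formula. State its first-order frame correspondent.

reflexivity: \forall x Rxx

Equivalently (dual form): □A → A.
Suppose □A→A is valid. At any x set V(A)={w : Rxw}. Then □A holds at x, so A holds at x, i.e. Rxx.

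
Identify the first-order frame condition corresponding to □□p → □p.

This is the C4 axiom.
Its frame correspondent is density — ∀x ∀y (Rxy → ∃z (Rxz ∧ Rzy)).

density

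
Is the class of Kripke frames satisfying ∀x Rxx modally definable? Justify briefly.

Definable; □r → r defines it

This is a Sahlqvist condition; the T axiom □r → r defines it.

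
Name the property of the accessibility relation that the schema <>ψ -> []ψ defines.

Partial functionality

Suppose ◇ψ→□ψ is valid. Take Rxy, Rxz and set V(ψ)={y}. Then ◇ψ at x, so □ψ at x, so ψ at z, i.e. z=y.
The converse is a direct semantic check.
Frame condition: forall x forall y forall z (Rxy & Rxz -> y = z).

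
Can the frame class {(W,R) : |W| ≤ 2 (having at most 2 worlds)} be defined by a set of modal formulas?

No

If a class were modally definable it would be closed under disjoint unions (Goldblatt–Thomason).
Any modal formula valid on each of 3 disjoint one-world frames is valid on their disjoint union (validity is preserved under disjoint unions). Each one-world frame has |W|=1≤2, but the union has |W|=3.
So the class is not modally definable.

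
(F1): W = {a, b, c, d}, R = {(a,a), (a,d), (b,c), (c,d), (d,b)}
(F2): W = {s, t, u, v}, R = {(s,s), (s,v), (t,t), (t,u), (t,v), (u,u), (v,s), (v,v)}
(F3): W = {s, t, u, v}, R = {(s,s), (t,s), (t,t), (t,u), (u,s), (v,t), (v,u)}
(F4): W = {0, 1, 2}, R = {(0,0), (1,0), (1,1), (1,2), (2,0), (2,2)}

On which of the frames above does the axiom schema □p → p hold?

(F2), (F4)

This is the axiom for reflexivity; its first-order frame correspondent is ∀x Rxx.
(F1): fails — world b does not see itself.
(F2): satisfies the condition.
(F3): fails — world u does not see itself.
(F4): satisfies the condition.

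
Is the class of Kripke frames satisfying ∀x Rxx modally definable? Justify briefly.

The condition is reflexivity. A defining modal formula is □p → p.
Suppose □p→p is valid. At any x set V(p)={w : Rxw}. Then □p holds at x, so p holds at x, i.e. Rxx.

Yes — defined by □p → p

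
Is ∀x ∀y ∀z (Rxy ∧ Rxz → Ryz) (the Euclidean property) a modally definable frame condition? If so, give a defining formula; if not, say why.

Yes, by ◇q → □◇q

Yes: it is the Euclidean property, defined by the 5 schema ◇q → □◇q.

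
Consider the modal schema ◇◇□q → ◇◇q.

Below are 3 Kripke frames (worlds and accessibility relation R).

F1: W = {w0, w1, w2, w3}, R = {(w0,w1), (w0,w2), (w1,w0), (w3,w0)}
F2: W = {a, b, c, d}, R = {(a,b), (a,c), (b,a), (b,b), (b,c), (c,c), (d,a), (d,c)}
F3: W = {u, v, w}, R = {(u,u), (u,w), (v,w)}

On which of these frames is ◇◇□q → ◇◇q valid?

F2

This is the axiom for a generalized confluence (Geach) condition; its first-order frame correspondent is ∀x ∀y (xR²y → ∃w (yRw ∧ xR²w)).
F1: fails — w0R²w0 but no w with w0Rw and w0R²w.
F2: holds.
F3: fails — uR²w but no t with wRt and uR²t.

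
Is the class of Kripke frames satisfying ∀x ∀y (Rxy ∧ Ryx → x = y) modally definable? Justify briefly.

No — not modally definable

Modal frame validity is preserved under surjective bounded morphisms.
The 8-cycle (worlds w0,w1,w2,w3,w4,w5,w6,w7 with w0→w1→w2→w3→w4→w5→w6→w7→w0) is antisymmetric. Sending even-indexed worlds to s and odd-indexed worlds to t is a surjective bounded morphism onto the two-world frame with s↔t, which is not antisymmetric.
So the class is not modally definable.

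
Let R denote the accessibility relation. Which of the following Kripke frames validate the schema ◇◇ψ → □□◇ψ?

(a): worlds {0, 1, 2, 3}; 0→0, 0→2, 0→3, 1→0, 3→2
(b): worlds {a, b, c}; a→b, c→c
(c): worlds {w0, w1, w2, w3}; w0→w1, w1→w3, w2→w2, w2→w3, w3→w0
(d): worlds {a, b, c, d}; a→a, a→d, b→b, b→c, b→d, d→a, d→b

Frame correspondent (Sahlqvist): ∀x ∀y ∀z ((xR²y ∧ xR²z) → ∃w (y = w ∧ zRw)) — i.e. a generalized confluence (Geach) condition.
(a): fails — 0R²0, 0R²2 but no w with 0=w and 2Rw.
(b): satisfies the condition.
(c): fails — w0R²w3, w0R²w3 but no w with w3=w and w3Rw.
(d): fails — aR²a, aR²b but no w with a=w and bRw.

(b)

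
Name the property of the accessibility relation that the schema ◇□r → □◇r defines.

This schema is the .2 axiom.
It corresponds to convergence: ∀x ∀y ∀z (Rxy ∧ Rxz → ∃w (Ryw ∧ Rzw)).

convergence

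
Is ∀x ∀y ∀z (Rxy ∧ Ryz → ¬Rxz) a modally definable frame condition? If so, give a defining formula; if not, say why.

Modal frame validity is preserved under surjective bounded morphisms.
The 3-cycle (worlds s,t,u with s→t→u→s) is intransitive. Mapping every world to a single reflexive point • is a surjective bounded morphism; the reflexive point is not intransitive (R••∧R•• but R••).
So the class is not modally definable.

No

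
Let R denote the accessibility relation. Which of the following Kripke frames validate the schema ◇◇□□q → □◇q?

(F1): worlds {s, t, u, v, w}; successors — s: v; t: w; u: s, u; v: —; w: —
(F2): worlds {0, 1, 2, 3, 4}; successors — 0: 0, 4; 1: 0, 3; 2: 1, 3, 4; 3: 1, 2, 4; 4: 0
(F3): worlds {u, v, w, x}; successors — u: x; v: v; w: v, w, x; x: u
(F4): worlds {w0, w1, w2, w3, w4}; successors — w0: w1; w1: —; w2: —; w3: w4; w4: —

Frame correspondent (Sahlqvist): ∀x ∀y ∀z ((xR²y ∧ xRz) → ∃w (yR²w ∧ zRw)) — i.e. a generalized confluence (Geach) condition.
(F1): fails — uR²s, uRs but no w* with sR²w* and sRw*.
(F2): holds.
(F3): fails — wR²u, wRv but no t with uR²t and vRt.
(F4): holds.
Valid on: (F2), (F4).

(F2), (F4)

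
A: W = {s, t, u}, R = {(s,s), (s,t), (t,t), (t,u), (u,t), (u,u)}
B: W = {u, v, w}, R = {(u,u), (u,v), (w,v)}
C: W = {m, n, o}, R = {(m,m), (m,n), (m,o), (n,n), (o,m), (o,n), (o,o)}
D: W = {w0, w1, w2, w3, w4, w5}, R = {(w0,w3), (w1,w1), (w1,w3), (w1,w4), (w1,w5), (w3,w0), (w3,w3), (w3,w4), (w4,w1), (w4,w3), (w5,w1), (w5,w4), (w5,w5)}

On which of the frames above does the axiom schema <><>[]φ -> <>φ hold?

Frame correspondent (Sahlqvist): forall x forall y (x R^2 y -> exists w (yRw & xRw)) — i.e. a generalized confluence (Geach) condition.
A: condition met.
B: fails — uR²v but no t with vRt and uRt.
C: condition met.
D: condition met.

A, C, D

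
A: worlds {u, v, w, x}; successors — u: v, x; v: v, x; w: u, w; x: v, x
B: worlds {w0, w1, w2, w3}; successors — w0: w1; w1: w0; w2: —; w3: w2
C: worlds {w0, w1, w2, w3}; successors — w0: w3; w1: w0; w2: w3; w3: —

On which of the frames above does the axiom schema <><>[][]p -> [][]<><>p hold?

This is the axiom for a generalized confluence (Geach) condition; its first-order frame correspondent is forall x forall y forall z ((x R^2 y & x R^2 z) -> exists w (y R^2 w & z R^2 w)).
A: ✓.
B: ✓.
C: fails — w1R²w3, w1R²w3 but no w with w3R²w and w3R²w.

A, B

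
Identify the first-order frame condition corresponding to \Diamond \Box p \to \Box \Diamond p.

Suppose ◇□p→□◇p is valid. Take Rxy, Rxz and set V(p)={w : Ryw}. Then □p at y so ◇□p at x, so □◇p at x, so ◇p at z, giving w with Rzw and Ryw.
Conversely, any frame satisfying \forall x \forall y \forall z (Rxy \wedge Rxz \to \exists w (Ryw \wedge Rzw)) validates the schema.
So the correspondent is convergence.

convergence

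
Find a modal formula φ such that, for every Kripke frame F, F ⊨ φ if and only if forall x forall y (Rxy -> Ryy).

□(□p → p)

This is shift-reflexivity; the standard corresponding axiom is T□: □(□p → p).
Suppose □(□p→p) is valid. Take Rxy and set V(p)={w : Ryw}. Then at y, □p holds; since □(□p→p) at x, □p→p at y, so p at y, i.e. Ryy.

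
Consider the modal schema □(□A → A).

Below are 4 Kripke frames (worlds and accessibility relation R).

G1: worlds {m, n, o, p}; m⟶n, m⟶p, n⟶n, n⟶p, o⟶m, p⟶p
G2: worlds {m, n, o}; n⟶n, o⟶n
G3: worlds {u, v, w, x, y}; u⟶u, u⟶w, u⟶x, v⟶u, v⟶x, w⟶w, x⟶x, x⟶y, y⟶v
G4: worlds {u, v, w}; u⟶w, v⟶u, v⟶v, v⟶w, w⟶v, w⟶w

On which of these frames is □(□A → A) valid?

This is the axiom for shift-reflexivity; its first-order frame correspondent is ∀x ∀y (Rxy → Ryy).
G1: fails — Rom but not Rmm.
G2: holds.
G3: fails — Ryv but not Rvv.
G4: fails — Rvu but not Ruu.
Valid on: G2.

G2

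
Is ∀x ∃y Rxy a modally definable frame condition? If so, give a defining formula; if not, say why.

The condition is seriality. A defining modal formula is □q → ◇q.
Suppose □q→◇q is valid. At any x set V(q)=W. Then □q at x, so ◇q at x, so x has a successor.

Definable; □q → ◇q defines it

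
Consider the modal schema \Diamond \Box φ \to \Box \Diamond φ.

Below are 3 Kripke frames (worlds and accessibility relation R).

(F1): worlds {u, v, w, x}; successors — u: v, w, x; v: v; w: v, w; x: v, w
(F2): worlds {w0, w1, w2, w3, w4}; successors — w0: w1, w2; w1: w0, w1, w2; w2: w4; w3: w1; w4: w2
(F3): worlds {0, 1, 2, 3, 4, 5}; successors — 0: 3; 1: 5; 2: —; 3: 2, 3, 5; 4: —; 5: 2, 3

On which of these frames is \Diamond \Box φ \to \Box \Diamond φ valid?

The schema corresponds to convergence: \forall x \forall y \forall z (Rxy \wedge Rxz \to \exists w (Ryw \wedge Rzw)).
(F1): holds.
(F2): fails — Rw0w1 and Rw0w2 but w1 and w2 have no common successor.
(F3): fails — R32 and R32 but 2 and 2 have no common successor.
Valid on: (F1).

(F1)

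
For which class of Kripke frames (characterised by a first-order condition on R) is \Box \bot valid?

□⊥ is valid iff no world has any successor (otherwise □⊥ fails at any world with one).
Conversely, on a frame with emptiness of R the schema holds at every world under every valuation.
So the correspondent is emptiness of R.

emptiness of R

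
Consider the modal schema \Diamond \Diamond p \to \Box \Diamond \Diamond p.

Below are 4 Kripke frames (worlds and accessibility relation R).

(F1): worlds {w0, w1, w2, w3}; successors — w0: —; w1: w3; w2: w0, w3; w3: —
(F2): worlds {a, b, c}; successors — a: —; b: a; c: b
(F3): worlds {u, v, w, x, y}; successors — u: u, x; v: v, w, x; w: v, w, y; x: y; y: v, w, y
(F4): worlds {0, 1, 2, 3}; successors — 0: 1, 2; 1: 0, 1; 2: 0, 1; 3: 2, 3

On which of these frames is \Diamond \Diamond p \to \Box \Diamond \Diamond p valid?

(F1)

The schema corresponds to a generalized confluence (Geach) condition: \forall x \forall y \forall z ((x R^2 y \wedge xRz) \to \exists w (y = w \wedge z R^2 w)).
(F1): condition met.
(F2): fails — cR²a, cRb but no w with a=w and bR²w.
(F3): fails — uR²u, uRx but no t with u=t and xR²t.
(F4): fails — 1R²2, 1R0 but no w with 2=w and 0R²w.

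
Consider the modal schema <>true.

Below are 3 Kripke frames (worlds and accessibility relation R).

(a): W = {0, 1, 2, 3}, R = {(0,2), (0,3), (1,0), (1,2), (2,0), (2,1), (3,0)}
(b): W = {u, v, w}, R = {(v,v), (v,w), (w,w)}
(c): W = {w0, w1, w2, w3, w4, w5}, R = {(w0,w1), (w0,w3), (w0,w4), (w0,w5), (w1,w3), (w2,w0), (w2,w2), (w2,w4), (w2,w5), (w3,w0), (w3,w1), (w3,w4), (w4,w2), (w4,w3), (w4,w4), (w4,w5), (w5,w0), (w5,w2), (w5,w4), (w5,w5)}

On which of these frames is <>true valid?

This is the axiom for seriality; its first-order frame correspondent is forall x exists y Rxy.
(a): ✓.
(b): fails — world u has no successor.
(c): ✓.
Valid on: (a), (c).

(a), (c)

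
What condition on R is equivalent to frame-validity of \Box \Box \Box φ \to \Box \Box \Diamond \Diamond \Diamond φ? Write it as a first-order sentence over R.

\forall x \forall z (x R^2 z \to \exists w (x R^3 w \wedge z R^3 w))

This is a Sahlqvist (Geach-type) schema ◇^0□^3φ → □^2◇^3φ.
First-order correspondent: \forall x \forall z (x R^2 z \to \exists w (x R^3 w \wedge z R^3 w)).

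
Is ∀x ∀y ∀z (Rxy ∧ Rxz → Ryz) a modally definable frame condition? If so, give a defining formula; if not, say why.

Yes, by ◇r → □◇r

This is a Sahlqvist condition; the 5 axiom ◇r → □◇r defines it.
Suppose ◇r→□◇r is valid. Take Rxy, Rxz and set V(r)={y}. Then ◇r at x, so □◇r at x, so ◇r at z, so some w with Rzw has r; w=y, i.e. Rzy. By symmetry of the argument, Ryz.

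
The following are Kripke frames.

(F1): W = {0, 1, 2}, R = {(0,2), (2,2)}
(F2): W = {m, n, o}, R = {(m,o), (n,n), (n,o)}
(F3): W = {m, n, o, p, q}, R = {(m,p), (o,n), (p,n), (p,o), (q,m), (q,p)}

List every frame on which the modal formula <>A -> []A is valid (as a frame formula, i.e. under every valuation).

(F1)

Frame correspondent (Sahlqvist): forall x forall y forall z (Rxy & Rxz -> y = z) — i.e. partial functionality.
(F1): satisfies the condition.
(F2): fails — n sees both n and o.
(F3): fails — p sees both n and o.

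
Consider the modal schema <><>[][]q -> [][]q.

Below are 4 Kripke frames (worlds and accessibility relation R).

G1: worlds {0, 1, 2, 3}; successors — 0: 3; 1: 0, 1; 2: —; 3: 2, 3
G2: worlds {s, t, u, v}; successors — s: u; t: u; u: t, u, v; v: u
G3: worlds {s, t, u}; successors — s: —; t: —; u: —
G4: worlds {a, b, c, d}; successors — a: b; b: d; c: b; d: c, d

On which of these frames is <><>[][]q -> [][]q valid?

This is the axiom for a generalized confluence (Geach) condition; its first-order frame correspondent is forall x forall y forall z ((x R^2 y & x R^2 z) -> exists w (y R^2 w & z = w)).
G1: fails — 0R²2, 0R²2 but no w with 2R²w and 2=w.
G2: ✓.
G3: ✓.
G4: fails — bR²c, bR²c but no w with cR²w and c=w.
Valid on: G2, G3.

G2, G3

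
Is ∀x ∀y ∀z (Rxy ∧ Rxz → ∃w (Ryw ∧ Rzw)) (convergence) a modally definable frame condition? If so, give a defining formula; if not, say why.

This is a Sahlqvist condition; the .2 axiom ◇□q → □◇q defines it.

Definable; ◇□q → □◇q defines it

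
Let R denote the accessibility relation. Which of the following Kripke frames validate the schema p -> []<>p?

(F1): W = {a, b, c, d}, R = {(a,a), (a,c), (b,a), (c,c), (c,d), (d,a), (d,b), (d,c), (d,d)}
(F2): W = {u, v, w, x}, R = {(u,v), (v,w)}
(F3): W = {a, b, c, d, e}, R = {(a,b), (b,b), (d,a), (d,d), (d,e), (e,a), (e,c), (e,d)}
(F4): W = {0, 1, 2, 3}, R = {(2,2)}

This is the axiom for symmetry; its first-order frame correspondent is forall x forall y (Rxy -> Ryx).
(F1): fails — Rba but not Rab.
(F2): fails — Ruv but not Rvu.
(F3): fails — Rea but not Rae.
(F4): holds.

(F4)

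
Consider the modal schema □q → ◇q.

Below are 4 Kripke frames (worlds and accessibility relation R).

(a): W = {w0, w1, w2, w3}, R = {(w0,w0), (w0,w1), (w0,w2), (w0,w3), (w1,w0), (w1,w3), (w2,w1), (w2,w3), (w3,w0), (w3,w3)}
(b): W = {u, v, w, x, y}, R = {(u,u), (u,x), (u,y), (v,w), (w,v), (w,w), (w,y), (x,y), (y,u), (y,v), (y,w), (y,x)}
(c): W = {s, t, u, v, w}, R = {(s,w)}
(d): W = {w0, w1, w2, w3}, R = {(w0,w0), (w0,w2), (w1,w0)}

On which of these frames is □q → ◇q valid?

(a), (b)

Frame correspondent (Sahlqvist): ∀x ∃y Rxy — i.e. seriality.
(a): satisfies the condition.
(b): satisfies the condition.
(c): fails — world t has no successor.
(d): fails — world w2 has no successor.
Valid on: (a), (b).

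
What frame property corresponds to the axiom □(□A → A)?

shift-reflexivity

Suppose □(□A→A) is valid. Take Rxy and set V(A)={w : Ryw}. Then at y, □A holds; since □(□A→A) at x, □A→A at y, so A at y, i.e. Ryy.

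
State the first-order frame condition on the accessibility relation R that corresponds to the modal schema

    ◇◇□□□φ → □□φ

This is a Sahlqvist (Geach-type) schema ◇^2□^3φ → □^2◇^0φ.
Minimal-valuation argument: fix x; take any y with xR^2y and any z with xR^2z. Set V(φ) to the set of worlds R-reachable from y in exactly 3 steps. Then □^3φ holds at y, so the antecedent holds at x; validity forces ◇^0φ at z, giving a w with zR^0w and yR^3w.
First-order correspondent: ∀x ∀y ∀z ((xR²y ∧ xR²z) → ∃w (yR³w ∧ z = w)).

∀x ∀y ∀z ((xR²y ∧ xR²z) → ∃w (yR³w ∧ z = w))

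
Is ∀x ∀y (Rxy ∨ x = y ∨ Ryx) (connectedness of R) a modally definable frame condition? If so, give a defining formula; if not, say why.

No — not modally definable

Any modally definable frame class is closed under disjoint unions.
Take 4 disjoint single-world reflexive frames: each is trivially connected, but their disjoint union has 4 worlds with no edge between distinct components, so it is not connected.
So no modal formula (or set of formulas) defines exactly the connected frames.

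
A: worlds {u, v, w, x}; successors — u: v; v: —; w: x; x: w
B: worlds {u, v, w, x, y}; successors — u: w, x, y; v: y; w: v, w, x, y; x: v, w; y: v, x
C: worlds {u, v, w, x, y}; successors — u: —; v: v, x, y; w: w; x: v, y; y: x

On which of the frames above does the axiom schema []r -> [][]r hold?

none

Frame correspondent (Sahlqvist): forall x forall y forall z (Rxy & Ryz -> Rxz) — i.e. transitivity.
A: fails — Rxw and Rwx but not Rxx.
B: fails — Rxw and Rwx but not Rxx.
C: fails — Ryx and Rxy but not Ryy.
Valid on no frame.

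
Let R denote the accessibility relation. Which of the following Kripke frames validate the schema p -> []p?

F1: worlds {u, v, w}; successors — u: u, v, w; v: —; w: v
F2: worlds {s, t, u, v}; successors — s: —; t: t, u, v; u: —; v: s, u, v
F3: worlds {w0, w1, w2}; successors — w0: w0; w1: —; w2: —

F3

This is the axiom for a generalized confluence (Geach) condition; its first-order frame correspondent is forall x forall z (xRz -> exists w (x = w & z = w)).
F1: fails — uRv but u ≠ v.
F2: fails — tRu but t ≠ u.
F3: condition met.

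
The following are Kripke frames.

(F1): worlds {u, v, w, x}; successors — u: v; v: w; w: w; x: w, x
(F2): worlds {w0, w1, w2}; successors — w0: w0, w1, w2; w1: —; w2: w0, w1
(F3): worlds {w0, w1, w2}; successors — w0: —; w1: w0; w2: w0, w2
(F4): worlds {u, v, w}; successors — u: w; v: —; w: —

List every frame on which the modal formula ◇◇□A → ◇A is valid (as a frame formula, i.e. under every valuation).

Frame correspondent (Sahlqvist): ∀x ∀y (xR²y → ∃w (yRw ∧ xRw)) — i.e. a generalized confluence (Geach) condition.
(F1): fails — uR²w but no t with wRt and uRt.
(F2): fails — w0R²w1 but no w with w1Rw and w0Rw.
(F3): fails — w2R²w0 but no w with w0Rw and w2Rw.
(F4): satisfies the condition.

(F4)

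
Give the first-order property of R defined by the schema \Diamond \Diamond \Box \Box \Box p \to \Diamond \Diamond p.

\forall x \forall y (x R^2 y \to \exists w (y R^3 w \wedge x R^2 w))

This is a Sahlqvist (Geach-type) schema ◇^2□^3p → □^0◇^2p.
First-order correspondent: \forall x \forall y (x R^2 y \to \exists w (y R^3 w \wedge x R^2 w)).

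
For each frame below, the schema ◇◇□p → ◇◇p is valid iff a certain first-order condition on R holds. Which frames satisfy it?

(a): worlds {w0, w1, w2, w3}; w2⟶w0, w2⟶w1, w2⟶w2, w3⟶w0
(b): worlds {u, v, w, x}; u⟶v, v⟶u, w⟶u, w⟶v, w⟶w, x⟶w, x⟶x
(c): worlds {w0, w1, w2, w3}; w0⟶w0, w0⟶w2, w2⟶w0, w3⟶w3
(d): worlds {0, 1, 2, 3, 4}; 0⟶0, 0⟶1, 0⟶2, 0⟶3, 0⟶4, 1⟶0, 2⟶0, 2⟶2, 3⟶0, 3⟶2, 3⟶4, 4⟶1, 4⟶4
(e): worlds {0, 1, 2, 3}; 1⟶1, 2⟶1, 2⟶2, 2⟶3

The schema corresponds to a generalized confluence (Geach) condition: ∀x ∀y (xR²y → ∃w (yRw ∧ xR²w)).
(a): fails — w2R²w0 but no w with w0Rw and w2R²w.
(b): fails — uR²u but no t with uRt and uR²t.
(c): satisfies the condition.
(d): satisfies the condition.
(e): fails — 2R²3 but no w with 3Rw and 2R²w.

(c), (d)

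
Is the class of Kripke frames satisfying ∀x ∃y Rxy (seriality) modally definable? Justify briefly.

The condition is seriality. A defining modal formula is □r → ◇r.
Suppose □r→◇r is valid. At any x set V(r)=W. Then □r at x, so ◇r at x, so x has a successor.

Definable; □r → ◇r defines it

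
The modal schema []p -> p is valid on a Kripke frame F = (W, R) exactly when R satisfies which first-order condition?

Suppose □p→p is valid. At any x set V(p)={w : Rxw}. Then □p holds at x, so p holds at x, i.e. Rxx.
Conversely, any frame satisfying forall x Rxx validates the schema.
So the correspondent is reflexivity.

Reflexivity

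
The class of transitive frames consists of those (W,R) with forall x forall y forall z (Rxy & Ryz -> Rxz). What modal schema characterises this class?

□p → □□p

This is transitivity; the standard corresponding axiom is 4: □p → □□p.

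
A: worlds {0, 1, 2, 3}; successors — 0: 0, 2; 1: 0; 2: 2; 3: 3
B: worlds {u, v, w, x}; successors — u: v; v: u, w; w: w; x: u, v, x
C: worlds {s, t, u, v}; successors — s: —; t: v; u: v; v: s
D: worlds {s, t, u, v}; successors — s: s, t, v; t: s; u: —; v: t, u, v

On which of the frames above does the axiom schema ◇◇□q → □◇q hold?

Frame correspondent (Sahlqvist): ∀x ∀y ∀z ((xR²y ∧ xRz) → ∃w (yRw ∧ zRw)) — i.e. a generalized confluence (Geach) condition.
A: ✓.
B: fails — uR²u, uRv but no t with uRt and vRt.
C: fails — tR²s, tRv but no w with sRw and vRw.
D: fails — sR²t, sRv but no w with tRw and vRw.

A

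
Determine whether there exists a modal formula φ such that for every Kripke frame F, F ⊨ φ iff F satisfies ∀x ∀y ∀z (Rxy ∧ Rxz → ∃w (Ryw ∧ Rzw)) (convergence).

Definable; ◇□q → □◇q defines it

Yes: it is convergence, defined by the .2 schema ◇□q → □◇q.
Suppose ◇□q→□◇q is valid. Take Rxy, Rxz and set V(q)={w : Ryw}. Then □q at y so ◇□q at x, so □◇q at x, so ◇q at z, giving w with Rzw and Ryw.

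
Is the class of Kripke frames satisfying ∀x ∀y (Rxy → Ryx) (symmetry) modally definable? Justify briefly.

Yes: it is symmetry, defined by the B schema r → □◇r.
Suppose r→□◇r is valid. Take Rxy and set V(r)={x}. Then r at x, so □◇r at x, so ◇r at y, so some z with Ryz has r; z=x, i.e. Ryx.

Definable; r → □◇r defines it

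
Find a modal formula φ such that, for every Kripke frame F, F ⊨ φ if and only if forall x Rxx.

□s → s

This is reflexivity; the standard corresponding axiom is T: □s → s.
Suppose □s→s is valid. At any x set V(s)={w : Rxw}. Then □s holds at x, so s holds at x, i.e. Rxx.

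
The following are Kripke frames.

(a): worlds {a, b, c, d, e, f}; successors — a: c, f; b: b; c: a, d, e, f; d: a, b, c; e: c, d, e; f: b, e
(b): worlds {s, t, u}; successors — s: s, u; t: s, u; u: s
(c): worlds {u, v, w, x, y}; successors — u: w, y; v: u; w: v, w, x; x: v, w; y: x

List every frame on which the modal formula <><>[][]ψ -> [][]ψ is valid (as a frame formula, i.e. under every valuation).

(b)

The schema corresponds to a generalized confluence (Geach) condition: forall x forall y forall z ((x R^2 y & x R^2 z) -> exists w (y R^2 w & z = w)).
(a): fails — aR²b, aR²a but no w with bR²w and a=w.
(b): satisfies the condition.
(c): fails — uR²v, uR²v but no t with vR²t and v=t.
Valid on: (b).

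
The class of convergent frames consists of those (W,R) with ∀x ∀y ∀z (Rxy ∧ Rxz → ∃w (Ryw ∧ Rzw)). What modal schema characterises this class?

◇□p → □◇p

The condition is convergence. The .2 schema ◇□p → □◇p defines it.
Suppose ◇□p→□◇p is valid. Take Rxy, Rxz and set V(p)={w : Ryw}. Then □p at y so ◇□p at x, so □◇p at x, so ◇p at z, giving w with Rzw and Ryw.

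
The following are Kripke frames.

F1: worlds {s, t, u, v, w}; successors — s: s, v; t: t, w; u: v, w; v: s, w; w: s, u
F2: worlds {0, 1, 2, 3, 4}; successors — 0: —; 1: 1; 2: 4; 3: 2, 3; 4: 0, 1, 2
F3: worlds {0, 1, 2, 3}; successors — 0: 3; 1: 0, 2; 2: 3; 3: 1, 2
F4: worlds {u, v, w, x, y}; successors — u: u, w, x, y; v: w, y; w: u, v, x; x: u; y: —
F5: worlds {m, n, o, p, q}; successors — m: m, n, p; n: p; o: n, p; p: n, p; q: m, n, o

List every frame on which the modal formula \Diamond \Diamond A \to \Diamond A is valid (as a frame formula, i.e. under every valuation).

none

The schema corresponds to transitivity: \forall x \forall y \forall z (Rxy \wedge Ryz \to Rxz).
F1: fails — Ruv and Rvs but not Rus.
F2: fails — R32 and R24 but not R34.
F3: fails — R10 and R03 but not R13.
F4: fails — Ruw and Rwv but not Ruv.
F5: fails — Rqm and Rmp but not Rqp.
Valid on no frame.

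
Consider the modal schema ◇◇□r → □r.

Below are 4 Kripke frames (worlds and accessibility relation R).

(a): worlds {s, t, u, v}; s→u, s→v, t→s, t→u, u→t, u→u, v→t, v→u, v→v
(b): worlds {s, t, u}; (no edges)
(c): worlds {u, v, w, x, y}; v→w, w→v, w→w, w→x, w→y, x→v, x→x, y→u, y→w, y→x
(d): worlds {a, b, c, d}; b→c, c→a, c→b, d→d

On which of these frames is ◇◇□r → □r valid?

(b)

This is the axiom for a generalized confluence (Geach) condition; its first-order frame correspondent is ∀x ∀y ∀z ((xR²y ∧ xRz) → ∃w (yRw ∧ z = w)).
(a): fails — sR²t, sRv but no w with tRw and v=w.
(b): holds.
(c): fails — vR²x, vRw but no t with xRt and w=t.
(d): fails — bR²a, bRc but no w with aRw and c=w.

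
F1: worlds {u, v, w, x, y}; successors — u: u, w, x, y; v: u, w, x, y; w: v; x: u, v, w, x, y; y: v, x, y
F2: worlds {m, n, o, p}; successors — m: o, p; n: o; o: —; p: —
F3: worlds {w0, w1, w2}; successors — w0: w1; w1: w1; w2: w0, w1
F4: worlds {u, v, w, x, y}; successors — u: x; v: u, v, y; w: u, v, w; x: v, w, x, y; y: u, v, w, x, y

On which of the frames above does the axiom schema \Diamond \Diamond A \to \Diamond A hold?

F2, F3

This is the axiom for transitivity; its first-order frame correspondent is \forall x \forall y \forall z (Rxy \wedge Ryz \to Rxz).
F1: fails — Ryx and Rxw but not Ryw.
F2: condition met.
F3: condition met.
F4: fails — Rxw and Rwu but not Rxu.
Valid on: F2, F3.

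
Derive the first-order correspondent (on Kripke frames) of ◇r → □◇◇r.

This is a Sahlqvist (Geach-type) schema ◇^1□^0r → □^1◇^2r.
Minimal-valuation argument: fix x; take any y with xR^1y and any z with xR^1z. Set V(r) to the set of worlds R-reachable from y in exactly 0 steps. Then □^0r holds at y, so the antecedent holds at x; validity forces ◇^2r at z, giving a w with zR^2w and yR^0w.
First-order correspondent: ∀x ∀y ∀z ((xRy ∧ xRz) → ∃w (y = w ∧ zR²w)).

∀x ∀y ∀z ((xRy ∧ xRz) → ∃w (y = w ∧ zR²w))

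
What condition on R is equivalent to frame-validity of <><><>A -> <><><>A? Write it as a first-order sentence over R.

This is a Sahlqvist (Geach-type) schema ◇^3□^0A → □^0◇^3A.
First-order correspondent: forall x forall y (x R^3 y -> exists w (y = w & x R^3 w)).

forall x forall y (x R^3 y -> exists w (y = w & x R^3 w))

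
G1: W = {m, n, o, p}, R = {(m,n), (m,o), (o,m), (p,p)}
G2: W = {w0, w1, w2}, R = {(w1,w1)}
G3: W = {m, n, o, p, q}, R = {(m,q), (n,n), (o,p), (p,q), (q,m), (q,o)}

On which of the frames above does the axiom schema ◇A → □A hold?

G2

Frame correspondent (Sahlqvist): ∀x ∀y ∀z (Rxy ∧ Rxz → y = z) — i.e. partial functionality.
G1: fails — m sees both n and o.
G2: condition met.
G3: fails — q sees both m and o.
Valid on: G2.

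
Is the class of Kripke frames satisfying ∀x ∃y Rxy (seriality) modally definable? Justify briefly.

This is a Sahlqvist condition; the D axiom □q → ◇q defines it.
Suppose □q→◇q is valid. At any x set V(q)=W. Then □q at x, so ◇q at x, so x has a successor.

Definable; □q → ◇q defines it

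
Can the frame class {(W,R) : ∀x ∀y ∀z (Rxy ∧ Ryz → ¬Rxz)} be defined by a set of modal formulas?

No — not modally definable

Modal frame validity is preserved under surjective bounded morphisms.
The 3-cycle (worlds a,b,c with a→b→c→a) is intransitive. Mapping every world to a single reflexive point • is a surjective bounded morphism; the reflexive point is not intransitive (R••∧R•• but R••).
So no modal formula (or set of formulas) defines exactly the intransitive frames.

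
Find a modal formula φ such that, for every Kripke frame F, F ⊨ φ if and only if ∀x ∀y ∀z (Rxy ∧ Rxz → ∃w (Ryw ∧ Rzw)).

◇□ψ → □◇ψ

A defining formula is ◇□ψ → □◇ψ (the .2 axiom).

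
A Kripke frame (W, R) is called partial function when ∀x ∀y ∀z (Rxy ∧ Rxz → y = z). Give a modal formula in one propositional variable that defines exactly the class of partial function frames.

◇p → □p

The condition is partial functionality. The CD schema ◇p → □p defines it.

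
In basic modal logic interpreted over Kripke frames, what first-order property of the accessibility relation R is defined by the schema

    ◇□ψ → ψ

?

This schema is equivalent to the B axiom ψ → □◇ψ.
It corresponds to symmetry: ∀x ∀y (Rxy → Ryx).

Symmetry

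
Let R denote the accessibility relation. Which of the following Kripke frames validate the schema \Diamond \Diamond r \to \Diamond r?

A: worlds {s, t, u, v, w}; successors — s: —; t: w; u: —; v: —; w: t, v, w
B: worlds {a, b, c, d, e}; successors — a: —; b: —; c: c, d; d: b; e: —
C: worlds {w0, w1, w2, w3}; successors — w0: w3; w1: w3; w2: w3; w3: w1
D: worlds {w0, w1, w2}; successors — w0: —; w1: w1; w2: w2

Frame correspondent (Sahlqvist): \forall x \forall y \forall z (Rxy \wedge Ryz \to Rxz) — i.e. transitivity.
A: fails — Rtw and Rwt but not Rtt.
B: fails — Rcd and Rdb but not Rcb.
C: fails — Rw3w1 and Rw1w3 but not Rw3w3.
D: condition met.

D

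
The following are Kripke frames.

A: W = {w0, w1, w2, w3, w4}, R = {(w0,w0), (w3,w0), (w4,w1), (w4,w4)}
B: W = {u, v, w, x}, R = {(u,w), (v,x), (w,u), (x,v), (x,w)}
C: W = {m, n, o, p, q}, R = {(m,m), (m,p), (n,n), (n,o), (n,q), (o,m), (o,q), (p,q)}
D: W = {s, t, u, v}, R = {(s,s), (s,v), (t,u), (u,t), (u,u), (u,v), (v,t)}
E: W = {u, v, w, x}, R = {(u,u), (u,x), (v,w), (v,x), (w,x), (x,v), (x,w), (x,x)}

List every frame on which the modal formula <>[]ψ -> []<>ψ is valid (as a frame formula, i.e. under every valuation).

E

This is the axiom for convergence; its first-order frame correspondent is forall x forall y forall z (Rxy & Rxz -> exists w (Ryw & Rzw)).
A: fails — Rw4w4 and Rw4w1 but w4 and w1 have no common successor.
B: fails — Rxw and Rxv but w and v have no common successor.
C: fails — Rmm and Rmp but m and p have no common successor.
D: fails — Rsv and Rss but v and s have no common successor.
E: holds.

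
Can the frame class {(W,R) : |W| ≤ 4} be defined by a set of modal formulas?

Not definable by any modal formula

Modal frame validity is preserved under disjoint unions.
Any modal formula valid on each of 5 disjoint one-world frames is valid on their disjoint union (validity is preserved under disjoint unions). Each one-world frame has |W|=1≤4, but the union has |W|=5.
Hence having at most 4 worlds is not modally definable.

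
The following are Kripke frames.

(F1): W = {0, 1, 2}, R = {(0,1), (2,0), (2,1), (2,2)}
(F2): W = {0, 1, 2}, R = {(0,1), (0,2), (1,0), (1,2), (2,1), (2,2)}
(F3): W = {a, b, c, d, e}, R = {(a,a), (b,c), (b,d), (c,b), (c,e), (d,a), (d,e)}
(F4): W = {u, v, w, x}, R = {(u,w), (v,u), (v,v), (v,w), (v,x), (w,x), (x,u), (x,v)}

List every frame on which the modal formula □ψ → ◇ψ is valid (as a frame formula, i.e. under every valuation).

(F2), (F4)

Frame correspondent (Sahlqvist): ∀x ∃y Rxy — i.e. seriality.
(F1): fails — world 1 has no successor.
(F2): ✓.
(F3): fails — world e has no successor.
(F4): ✓.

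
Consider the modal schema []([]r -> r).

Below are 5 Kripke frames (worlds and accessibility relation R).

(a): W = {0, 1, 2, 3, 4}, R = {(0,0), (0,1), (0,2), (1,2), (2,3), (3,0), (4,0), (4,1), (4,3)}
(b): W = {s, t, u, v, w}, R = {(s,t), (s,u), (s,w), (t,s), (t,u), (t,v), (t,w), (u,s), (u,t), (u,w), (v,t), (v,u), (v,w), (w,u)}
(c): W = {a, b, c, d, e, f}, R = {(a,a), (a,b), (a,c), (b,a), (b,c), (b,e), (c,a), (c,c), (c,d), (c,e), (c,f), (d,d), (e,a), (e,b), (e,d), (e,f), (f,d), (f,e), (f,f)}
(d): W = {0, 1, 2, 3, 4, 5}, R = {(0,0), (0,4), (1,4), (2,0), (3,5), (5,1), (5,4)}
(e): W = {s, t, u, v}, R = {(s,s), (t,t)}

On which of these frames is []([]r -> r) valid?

This is the axiom for shift-reflexivity; its first-order frame correspondent is forall x forall y (Rxy -> Ryy).
(a): fails — R02 but not R22.
(b): fails — Rtv but not Rvv.
(c): fails — Rab but not Rbb.
(d): fails — R51 but not R11.
(e): satisfies the condition.
Valid on: (e).

(e)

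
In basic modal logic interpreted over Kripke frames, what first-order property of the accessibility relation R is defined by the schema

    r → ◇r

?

This is a form of the T axiom.
It corresponds to reflexivity: ∀x Rxx.

reflexivity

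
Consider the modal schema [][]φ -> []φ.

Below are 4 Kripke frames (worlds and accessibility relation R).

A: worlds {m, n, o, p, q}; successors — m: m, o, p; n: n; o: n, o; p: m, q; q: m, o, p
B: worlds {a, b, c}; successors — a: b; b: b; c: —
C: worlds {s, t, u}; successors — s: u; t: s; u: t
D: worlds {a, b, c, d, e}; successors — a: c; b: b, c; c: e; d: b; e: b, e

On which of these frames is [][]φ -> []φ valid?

B

The schema corresponds to density: forall x forall y (Rxy -> exists z (Rxz & Rzy)).
A: fails — Rpq but no z with Rpz and Rzq.
B: satisfies the condition.
C: fails — Rsu but no z with Rsz and Rzu.
D: fails — Rac but no z with Raz and Rzc.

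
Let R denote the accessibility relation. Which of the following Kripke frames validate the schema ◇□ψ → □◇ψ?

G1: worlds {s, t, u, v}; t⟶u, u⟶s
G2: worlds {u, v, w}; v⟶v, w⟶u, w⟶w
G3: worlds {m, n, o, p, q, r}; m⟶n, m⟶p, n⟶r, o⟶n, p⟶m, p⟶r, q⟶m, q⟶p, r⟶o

none

This is the axiom for convergence; its first-order frame correspondent is ∀x ∀y ∀z (Rxy ∧ Rxz → ∃w (Ryw ∧ Rzw)).
G1: fails — Rus and Rus but s and s have no common successor.
G2: fails — Rww and Rwu but w and u have no common successor.
G3: fails — Rpm and Rpr but m and r have no common successor.
Valid on no frame.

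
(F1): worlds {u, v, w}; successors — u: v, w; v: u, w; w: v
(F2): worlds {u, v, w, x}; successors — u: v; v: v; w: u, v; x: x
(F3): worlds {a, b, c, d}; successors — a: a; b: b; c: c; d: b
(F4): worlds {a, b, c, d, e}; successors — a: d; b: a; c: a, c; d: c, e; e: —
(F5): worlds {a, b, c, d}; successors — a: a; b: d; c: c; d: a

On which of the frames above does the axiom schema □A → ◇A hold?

The schema corresponds to seriality: ∀x ∃y Rxy.
(F1): condition met.
(F2): condition met.
(F3): condition met.
(F4): fails — world e has no successor.
(F5): condition met.
Valid on: (F1), (F2), (F3), (F5).

(F1), (F2), (F3), (F5)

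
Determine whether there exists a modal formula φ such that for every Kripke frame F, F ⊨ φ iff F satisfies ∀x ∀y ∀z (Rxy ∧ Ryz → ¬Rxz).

No

Modal frame validity is preserved under surjective bounded morphisms.
The 3-cycle (worlds w0,w1,w2 with w0→w1→w2→w0) is intransitive. Mapping every world to a single reflexive point • is a surjective bounded morphism; the reflexive point is not intransitive (R••∧R•• but R••).
Hence intransitivity is not modally definable.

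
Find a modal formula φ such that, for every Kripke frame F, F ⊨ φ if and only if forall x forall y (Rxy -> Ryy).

□(□ψ → ψ)

This is shift-reflexivity; the standard corresponding axiom is T□: □(□ψ → ψ).
Suppose □(□ψ→ψ) is valid. Take Rxy and set V(ψ)={w : Ryw}. Then at y, □ψ holds; since □(□ψ→ψ) at x, □ψ→ψ at y, so ψ at y, i.e. Ryy.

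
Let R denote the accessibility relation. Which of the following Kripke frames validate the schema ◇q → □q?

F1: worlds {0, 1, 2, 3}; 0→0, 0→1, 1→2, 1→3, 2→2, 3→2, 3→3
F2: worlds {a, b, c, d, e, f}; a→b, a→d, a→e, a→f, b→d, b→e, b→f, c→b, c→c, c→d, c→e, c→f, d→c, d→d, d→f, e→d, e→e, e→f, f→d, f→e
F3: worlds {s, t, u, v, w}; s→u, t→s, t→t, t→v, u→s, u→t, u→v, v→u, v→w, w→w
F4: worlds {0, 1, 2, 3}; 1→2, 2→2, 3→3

Frame correspondent (Sahlqvist): ∀x ∀y ∀z (Rxy ∧ Rxz → y = z) — i.e. partial functionality.
F1: fails — 0 sees both 0 and 1.
F2: fails — a sees both b and d.
F3: fails — t sees both s and t.
F4: condition met.

F4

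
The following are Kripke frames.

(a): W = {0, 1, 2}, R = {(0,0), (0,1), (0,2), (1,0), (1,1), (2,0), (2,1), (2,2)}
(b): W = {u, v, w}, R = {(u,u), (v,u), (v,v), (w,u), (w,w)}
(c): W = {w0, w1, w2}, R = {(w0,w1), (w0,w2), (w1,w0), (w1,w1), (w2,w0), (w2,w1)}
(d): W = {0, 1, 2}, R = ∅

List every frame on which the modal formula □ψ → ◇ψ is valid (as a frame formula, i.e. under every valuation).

(a), (b), (c)

The schema corresponds to seriality: ∀x ∃y Rxy.
(a): holds.
(b): holds.
(c): holds.
(d): fails — world 0 has no successor.
Valid on: (a), (b), (c).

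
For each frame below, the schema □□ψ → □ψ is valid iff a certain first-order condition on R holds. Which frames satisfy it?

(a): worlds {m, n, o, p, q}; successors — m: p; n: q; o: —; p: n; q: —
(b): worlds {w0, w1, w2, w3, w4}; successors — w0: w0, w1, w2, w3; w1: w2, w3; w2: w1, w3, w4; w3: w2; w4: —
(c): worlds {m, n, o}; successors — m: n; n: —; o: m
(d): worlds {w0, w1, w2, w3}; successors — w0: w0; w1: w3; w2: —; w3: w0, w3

Frame correspondent (Sahlqvist): ∀x ∀y (Rxy → ∃z (Rxz ∧ Rzy)) — i.e. density.
(a): fails — Rnq but no z with Rnz and Rzq.
(b): fails — Rw2w4 but no z with Rw2z and Rzw4.
(c): fails — Rom but no z with Roz and Rzm.
(d): holds.

(d)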